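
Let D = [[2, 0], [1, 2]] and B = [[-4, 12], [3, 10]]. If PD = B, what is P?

Right-multiplying both sides by D⁻¹ gives P = BD⁻¹.
det D = 4, so D⁻¹ = [[1/2, 0], [-1/4, 1/2]].
P = BD⁻¹ = [[-4, 12], [3, 10]] · [[1/2, 0], [-1/4, 1/2]] = [[-5, 6], [-1, 5]].

P = [[-5, 6], [-1, 5]]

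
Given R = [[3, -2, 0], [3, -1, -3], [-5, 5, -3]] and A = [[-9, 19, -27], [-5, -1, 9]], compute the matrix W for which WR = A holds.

Since R sits to the right of W, W = AR⁻¹.
det R = 6; the adjugate gives R⁻¹ = [[3, -1, 1], [4, -3/2, 3/2], [5/3, -5/6, 1/2]].
W = AR⁻¹ = [[-9, 19, -27], [-5, -1, 9]] · [[3, -1, 1], [4, -3/2, 3/2], [5/3, -5/6, 1/2]] = [[4, 3, 6], [-4, -1, -2]].

W = [[4, 3, 6], [-4, -1, -2]]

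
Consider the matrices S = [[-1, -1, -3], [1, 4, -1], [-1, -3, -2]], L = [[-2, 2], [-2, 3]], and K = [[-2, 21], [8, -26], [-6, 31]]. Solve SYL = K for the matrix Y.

Y = S⁻¹KL⁻¹ (apply S⁻¹ on the left and L⁻¹ on the right).
det S = 5, so S⁻¹ = [[-11/5, 7/5, 13/5], [3/5, -1/5, -4/5], [1/5, -2/5, -3/5]].
L has determinant -2; L⁻¹ = [[-3/2, 1], [-1, 1]].
S⁻¹K = [[0, -2], [2, -7], [0, -4]].
Y = (S⁻¹K)L⁻¹ = [[2, -2], [4, -5], [4, -4]].

Y = [[2, -2], [4, -5], [4, -4]]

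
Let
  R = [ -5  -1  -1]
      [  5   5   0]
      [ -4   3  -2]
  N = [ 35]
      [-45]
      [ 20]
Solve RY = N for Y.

Since R multiplies Y on the left, Y = R⁻¹N.
det R = 5; the adjugate gives R⁻¹ = [[-2, -1, 1], [2, 6/5, -1], [7, 19/5, -4]].
Y = R⁻¹N = [[-2, -1, 1], [2, 6/5, -1], [7, 19/5, -4]] · [[35], [-45], [20]] = [[-5], [-4], [-6]].

Y = [[-5], [-4], [-6]]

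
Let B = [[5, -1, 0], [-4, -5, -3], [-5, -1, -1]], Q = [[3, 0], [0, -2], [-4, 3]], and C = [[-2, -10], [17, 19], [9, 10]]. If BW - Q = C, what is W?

W = [[0, -2], [-1, 0], [-4, -3]]

BW = C + Q = [[1, -10], [17, 17], [5, 13]].
Since B multiplies W on the left, W = B⁻¹(C + Q).
det B = -1; the adjugate gives B⁻¹ = [[-2, 1, -3], [-11, 5, -15], [21, -10, 29]].
W = B⁻¹(C + Q) = [[0, -2], [-1, 0], [-4, -3]].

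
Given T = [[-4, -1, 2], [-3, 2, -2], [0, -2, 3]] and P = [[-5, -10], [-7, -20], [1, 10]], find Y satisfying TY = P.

Left-multiplying both sides by T⁻¹ gives Y = T⁻¹P.
det T = -5; the adjugate gives T⁻¹ = [[-2/5, 1/5, 2/5], [-9/5, 12/5, 14/5], [-6/5, 8/5, 11/5]].
Y = T⁻¹P = [[-2/5, 1/5, 2/5], [-9/5, 12/5, 14/5], [-6/5, 8/5, 11/5]] · [[-5, -10], [-7, -20], [1, 10]] = [[1, 4], [-5, -2], [-3, 2]].

Y = [[1, 4], [-5, -2], [-3, 2]]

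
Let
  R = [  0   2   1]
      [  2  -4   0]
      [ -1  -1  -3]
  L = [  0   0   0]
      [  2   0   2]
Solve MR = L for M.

Since R sits to the right of M, M = LR⁻¹.
R has determinant 6; R⁻¹ = [[2, 5/6, 2/3], [1, 1/6, 1/3], [-1, -1/3, -2/3]].
M = LR⁻¹ = [[0, 0, 0], [2, 0, 2]] · [[2, 5/6, 2/3], [1, 1/6, 1/3], [-1, -1/3, -2/3]] = [[0, 0, 0], [2, 1, 0]].

M = [[0, 0, 0], [2, 1, 0]]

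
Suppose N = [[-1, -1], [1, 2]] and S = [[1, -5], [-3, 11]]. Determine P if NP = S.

Since N multiplies P on the left, P = N⁻¹S.
N has determinant -1; N⁻¹ = [[-2, -1], [1, 1]].
P = N⁻¹S = [[-2, -1], [1, 1]] · [[1, -5], [-3, 11]] = [[1, -1], [-2, 6]].

P = [[1, -1], [-2, 6]]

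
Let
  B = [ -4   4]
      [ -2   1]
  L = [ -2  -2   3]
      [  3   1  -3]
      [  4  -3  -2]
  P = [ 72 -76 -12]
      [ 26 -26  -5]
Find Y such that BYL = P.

Left-multiply by B⁻¹ and right-multiply by L⁻¹: Y = B⁻¹PL⁻¹.
B has determinant 4; B⁻¹ = [[1/4, -1], [1/2, -1]].
det L = -5, so L⁻¹ = [[11/5, 13/5, -3/5], [6/5, 8/5, -3/5], [13/5, 14/5, -4/5]].
B⁻¹P = [[-8, 7, 2], [10, -12, -1]].
Y = (B⁻¹P)L⁻¹ = [[-4, -4, -1], [5, 4, 2]].

Y = [[-4, -4, -1], [5, 4, 2]]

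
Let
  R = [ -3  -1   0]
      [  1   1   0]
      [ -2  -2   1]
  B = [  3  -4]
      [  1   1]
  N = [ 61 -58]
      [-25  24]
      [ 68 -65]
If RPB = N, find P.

P = R⁻¹NB⁻¹ (apply R⁻¹ on the left and B⁻¹ on the right).
det R = -2, so R⁻¹ = [[-1/2, -1/2, 0], [1/2, 3/2, 0], [0, 2, 1]].
det B = 7, so B⁻¹ = [[1/7, 4/7], [-1/7, 3/7]].
R⁻¹N = [[-18, 17], [-7, 7], [18, -17]].
P = (R⁻¹N)B⁻¹ = [[-5, -3], [-2, -1], [5, 3]].

P = [[-5, -3], [-2, -1], [5, 3]]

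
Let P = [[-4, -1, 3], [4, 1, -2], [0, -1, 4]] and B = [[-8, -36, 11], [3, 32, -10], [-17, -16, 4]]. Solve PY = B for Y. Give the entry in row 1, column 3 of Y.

Since P multiplies Y on the left, Y = P⁻¹B.
P has determinant -4; P⁻¹ = [[-1/2, -1/4, 1/4], [4, 4, -1], [1, 1, 0]].
Y = P⁻¹B = [[-1/2, -1/4, 1/4], [4, 4, -1], [1, 1, 0]] · [[-8, -36, 11], [3, 32, -10], [-17, -16, 4]] = [[-1, 6, -2], [-3, 0, 0], [-5, -4, 1]].

-2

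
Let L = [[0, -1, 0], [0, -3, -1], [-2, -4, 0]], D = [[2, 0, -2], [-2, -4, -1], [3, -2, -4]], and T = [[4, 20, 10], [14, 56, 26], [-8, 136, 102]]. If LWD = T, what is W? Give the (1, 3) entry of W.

W = L⁻¹TD⁻¹ (apply L⁻¹ on the left and D⁻¹ on the right).
L has determinant -2; L⁻¹ = [[2, 0, -1/2], [-1, 0, 0], [3, -1, 0]].
det D = -4, so D⁻¹ = [[-7/2, -1, 2], [11/4, 1/2, -3/2], [-4, -1, 2]].
L⁻¹T = [[12, -28, -31], [-4, -20, -10], [-2, 4, 4]].
W = (L⁻¹T)D⁻¹ = [[5, 5, 4], [-1, 4, 2], [2, 0, -2]].

4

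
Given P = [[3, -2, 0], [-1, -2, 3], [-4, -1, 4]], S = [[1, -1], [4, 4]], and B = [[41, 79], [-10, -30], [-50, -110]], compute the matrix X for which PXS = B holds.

X = P⁻¹BS⁻¹ (apply P⁻¹ on the left and S⁻¹ on the right).
P has determinant 1; P⁻¹ = [[-5, 8, -6], [-8, 12, -9], [-7, 11, -8]].
S has determinant 8; S⁻¹ = [[1/2, 1/8], [-1/2, 1/8]].
P⁻¹B = [[15, 25], [2, -2], [3, -3]].
X = (P⁻¹B)S⁻¹ = [[-5, 5], [2, 0], [3, 0]].

X = [[-5, 5], [2, 0], [3, 0]]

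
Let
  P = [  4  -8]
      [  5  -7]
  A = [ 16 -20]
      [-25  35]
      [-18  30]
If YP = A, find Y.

P is on the right of Y, so right-multiply by P⁻¹: Y = AP⁻¹.
det P = 12, so P⁻¹ = [[-7/12, 2/3], [-5/12, 1/3]].
Y = AP⁻¹ = [[16, -20], [-25, 35], [-18, 30]] · [[-7/12, 2/3], [-5/12, 1/3]] = [[-1, 4], [0, -5], [-2, -2]].

Y = [[-1, 4], [0, -5], [-2, -2]]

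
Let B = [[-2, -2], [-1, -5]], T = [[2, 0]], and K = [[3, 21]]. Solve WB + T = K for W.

W = [[2, -5]]

WB = K − T = [[1, 21]].
Right-multiplying both sides by B⁻¹ gives W = (K − T)B⁻¹.
B has determinant 8; B⁻¹ = [[-5/8, 1/4], [1/8, -1/4]].
W = (K − T)B⁻¹ = [[2, -5]].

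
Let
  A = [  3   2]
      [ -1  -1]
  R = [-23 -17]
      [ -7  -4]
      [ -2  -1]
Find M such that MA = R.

M = [[-6, 5], [-3, -2], [-1, -1]]

Right-multiplying both sides by A⁻¹ gives M = RA⁻¹.
det A = -1; the adjugate gives A⁻¹ = [[1, 2], [-1, -3]].
M = RA⁻¹ = [[-23, -17], [-7, -4], [-2, -1]] · [[1, 2], [-1, -3]] = [[-6, 5], [-3, -2], [-1, -1]].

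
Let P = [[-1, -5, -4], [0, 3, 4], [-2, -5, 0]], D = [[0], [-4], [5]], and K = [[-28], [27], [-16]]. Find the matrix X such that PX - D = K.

PX = K + D = [[-28], [23], [-11]].
P is on the left of X, so left-multiply by P⁻¹: X = P⁻¹(K + D).
det P = -4; the adjugate gives P⁻¹ = [[-5, -5, 2], [2, 2, -1], [-3/2, -5/4, 3/4]].
X = P⁻¹(K + D) = [[3], [1], [5]].

X = [[3], [1], [5]]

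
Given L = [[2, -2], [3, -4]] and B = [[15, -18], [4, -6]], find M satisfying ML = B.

M = [[3, 3], [-1, 2]]

Right-multiplying both sides by L⁻¹ gives M = BL⁻¹.
det L = -2, so L⁻¹ = [[2, -1], [3/2, -1]].
M = BL⁻¹ = [[15, -18], [4, -6]] · [[2, -1], [3/2, -1]] = [[3, 3], [-1, 2]].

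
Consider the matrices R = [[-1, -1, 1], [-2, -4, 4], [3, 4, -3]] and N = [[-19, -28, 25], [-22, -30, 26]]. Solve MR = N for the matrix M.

M = [[4, 3, -3], [6, 2, -4]]

R is on the right of M, so right-multiply by R⁻¹: M = NR⁻¹.
R has determinant 2; R⁻¹ = [[-2, 1/2, 0], [3, 0, 1], [2, 1/2, 1]].
M = NR⁻¹ = [[-19, -28, 25], [-22, -30, 26]] · [[-2, 1/2, 0], [3, 0, 1], [2, 1/2, 1]] = [[4, 3, -3], [6, 2, -4]].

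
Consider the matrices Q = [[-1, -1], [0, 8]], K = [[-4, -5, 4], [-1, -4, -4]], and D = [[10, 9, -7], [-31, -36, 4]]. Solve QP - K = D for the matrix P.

P = [[-2, 1, 3], [-4, -5, 0]]

QP = D + K = [[6, 4, -3], [-32, -40, 0]].
Left-multiplying both sides by Q⁻¹ gives P = Q⁻¹(D + K).
Q has determinant -8; Q⁻¹ = [[-1, -1/8], [0, 1/8]].
P = Q⁻¹(D + K) = [[-2, 1, 3], [-4, -5, 0]].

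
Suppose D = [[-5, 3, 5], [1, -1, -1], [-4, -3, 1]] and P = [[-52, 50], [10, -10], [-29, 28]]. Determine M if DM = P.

Left-multiplying both sides by D⁻¹ gives M = D⁻¹P.
det D = -6; the adjugate gives D⁻¹ = [[2/3, 3, -1/3], [-1/2, -5/2, 0], [7/6, 9/2, -1/3]].
M = D⁻¹P = [[2/3, 3, -1/3], [-1/2, -5/2, 0], [7/6, 9/2, -1/3]] · [[-52, 50], [10, -10], [-29, 28]] = [[5, -6], [1, 0], [-6, 4]].

M = [[5, -6], [1, 0], [-6, 4]]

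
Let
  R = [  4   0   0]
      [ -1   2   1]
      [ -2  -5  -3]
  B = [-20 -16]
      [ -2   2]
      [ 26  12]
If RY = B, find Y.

R is on the left of Y, so left-multiply by R⁻¹: Y = R⁻¹B.
det R = -4; the adjugate gives R⁻¹ = [[1/4, 0, 0], [5/4, 3, 1], [-9/4, -5, -2]].
Y = R⁻¹B = [[1/4, 0, 0], [5/4, 3, 1], [-9/4, -5, -2]] · [[-20, -16], [-2, 2], [26, 12]] = [[-5, -4], [-5, -2], [3, 2]].

Y = [[-5, -4], [-5, -2], [3, 2]]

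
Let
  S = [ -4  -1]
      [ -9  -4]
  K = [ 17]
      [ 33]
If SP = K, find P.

P = [[-5], [3]]

S is on the left of P, so left-multiply by S⁻¹: P = S⁻¹K.
det S = 7; the adjugate gives S⁻¹ = [[-4/7, 1/7], [9/7, -4/7]].
P = S⁻¹K = [[-4/7, 1/7], [9/7, -4/7]] · [[17], [33]] = [[-5], [3]].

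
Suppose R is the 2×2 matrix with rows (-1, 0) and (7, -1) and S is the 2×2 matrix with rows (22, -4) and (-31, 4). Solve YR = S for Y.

Since R sits to the right of Y, Y = SR⁻¹.
det R = 1; the adjugate gives R⁻¹ = [[-1, 0], [-7, -1]].
Y = SR⁻¹ = [[22, -4], [-31, 4]] · [[-1, 0], [-7, -1]] = [[6, 4], [3, -4]].

Y = [[6, 4], [3, -4]]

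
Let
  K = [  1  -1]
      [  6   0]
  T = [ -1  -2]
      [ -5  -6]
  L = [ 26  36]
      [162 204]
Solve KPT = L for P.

P = [[-2, -5], [4, -1]]

P = K⁻¹LT⁻¹ (apply K⁻¹ on the left and T⁻¹ on the right).
det K = 6; the adjugate gives K⁻¹ = [[0, 1/6], [-1, 1/6]].
T has determinant -4; T⁻¹ = [[3/2, -1/2], [-5/4, 1/4]].
K⁻¹L = [[27, 34], [1, -2]].
P = (K⁻¹L)T⁻¹ = [[-2, -5], [4, -1]].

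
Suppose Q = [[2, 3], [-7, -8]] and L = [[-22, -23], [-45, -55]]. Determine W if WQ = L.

Right-multiplying both sides by Q⁻¹ gives W = LQ⁻¹.
Q has determinant 5; Q⁻¹ = [[-8/5, -3/5], [7/5, 2/5]].
W = LQ⁻¹ = [[-22, -23], [-45, -55]] · [[-8/5, -3/5], [7/5, 2/5]] = [[3, 4], [-5, 5]].

W = [[3, 4], [-5, 5]]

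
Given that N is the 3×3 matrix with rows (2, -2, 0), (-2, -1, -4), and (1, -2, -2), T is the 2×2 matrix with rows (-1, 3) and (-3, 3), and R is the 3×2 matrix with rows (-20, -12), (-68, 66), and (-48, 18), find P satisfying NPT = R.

P = [[-5, 1], [3, -5], [2, -5]]

Isolating P: multiply by N⁻¹ from the left and T⁻¹ from the right, so P = N⁻¹RT⁻¹.
det N = 4; the adjugate gives N⁻¹ = [[-3/2, -1, 2], [-2, -1, 2], [5/4, 1/2, -3/2]].
det T = 6; the adjugate gives T⁻¹ = [[1/2, -1/2], [1/2, -1/6]].
N⁻¹R = [[2, -12], [12, -6], [13, -9]].
P = (N⁻¹R)T⁻¹ = [[-5, 1], [3, -5], [2, -5]].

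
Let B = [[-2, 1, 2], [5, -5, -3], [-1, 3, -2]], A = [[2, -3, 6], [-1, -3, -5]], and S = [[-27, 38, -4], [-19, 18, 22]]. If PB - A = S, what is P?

PB = S + A = [[-25, 35, 2], [-20, 15, 17]].
Since B sits to the right of P, P = (S + A)B⁻¹.
det B = -5; the adjugate gives B⁻¹ = [[-19/5, -8/5, -7/5], [-13/5, -6/5, -4/5], [-2, -1, -1]].
P = (S + A)B⁻¹ = [[0, -4, 5], [3, -3, -1]].

P = [[0, -4, 5], [3, -3, -1]]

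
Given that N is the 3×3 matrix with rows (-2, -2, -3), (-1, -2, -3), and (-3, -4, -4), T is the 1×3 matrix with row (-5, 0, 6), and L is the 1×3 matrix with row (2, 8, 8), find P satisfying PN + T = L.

PN = L − T = [[7, 8, 2]].
N is on the right of P, so right-multiply by N⁻¹: P = (L − T)N⁻¹.
N has determinant 4; N⁻¹ = [[-1, 1, 0], [5/4, -1/4, -3/4], [-1/2, -1/2, 1/2]].
P = (L − T)N⁻¹ = [[2, 4, -5]].

P = [[2, 4, -5]]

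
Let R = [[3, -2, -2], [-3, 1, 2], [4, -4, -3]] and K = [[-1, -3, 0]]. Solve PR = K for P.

R is on the right of P, so right-multiply by R⁻¹: P = KR⁻¹.
R has determinant 1; R⁻¹ = [[5, 2, -2], [-1, -1, 0], [8, 4, -3]].
P = KR⁻¹ = [[-1, -3, 0]] · [[5, 2, -2], [-1, -1, 0], [8, 4, -3]] = [[-2, 1, 2]].

P = [[-2, 1, 2]]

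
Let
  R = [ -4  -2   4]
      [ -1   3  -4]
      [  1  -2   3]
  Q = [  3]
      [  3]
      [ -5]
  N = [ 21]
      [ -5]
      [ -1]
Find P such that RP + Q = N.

RP = N − Q = [[18], [-8], [4]].
Since R multiplies P on the left, P = R⁻¹(N − Q).
det R = -6; the adjugate gives R⁻¹ = [[-1/6, 1/3, 2/3], [1/6, 8/3, 10/3], [1/6, 5/3, 7/3]].
P = R⁻¹(N − Q) = [[-3], [-5], [-1]].

P = [[-3], [-5], [-1]]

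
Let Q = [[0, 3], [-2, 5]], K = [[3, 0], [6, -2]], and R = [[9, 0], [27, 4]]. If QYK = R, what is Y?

Left-multiply by Q⁻¹ and right-multiply by K⁻¹: Y = Q⁻¹RK⁻¹.
det Q = 6, so Q⁻¹ = [[5/6, -1/2], [1/3, 0]].
det K = -6, so K⁻¹ = [[1/3, 0], [1, -1/2]].
Q⁻¹R = [[-6, -2], [3, 0]].
Y = (Q⁻¹R)K⁻¹ = [[-4, 1], [1, 0]].

Y = [[-4, 1], [1, 0]]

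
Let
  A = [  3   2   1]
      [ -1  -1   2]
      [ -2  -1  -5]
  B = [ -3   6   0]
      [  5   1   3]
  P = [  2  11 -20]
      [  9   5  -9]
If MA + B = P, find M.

MA = P − B = [[5, 5, -20], [4, 4, -12]].
Since A sits to the right of M, M = (P − B)A⁻¹.
det A = 2; the adjugate gives A⁻¹ = [[7/2, 9/2, 5/2], [-9/2, -13/2, -7/2], [-1/2, -1/2, -1/2]].
M = (P − B)A⁻¹ = [[5, 0, 5], [2, -2, 2]].

M = [[5, 0, 5], [2, -2, 2]]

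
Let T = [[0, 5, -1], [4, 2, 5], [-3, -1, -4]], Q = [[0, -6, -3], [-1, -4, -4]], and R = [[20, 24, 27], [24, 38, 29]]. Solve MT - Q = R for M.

MT = R + Q = [[20, 18, 24], [23, 34, 25]].
Since T sits to the right of M, M = (R + Q)T⁻¹.
T has determinant 3; T⁻¹ = [[-1, 7, 9], [1/3, -1, -4/3], [2/3, -5, -20/3]].
M = (R + Q)T⁻¹ = [[2, 2, -4], [5, 2, -5]].

M = [[2, 2, -4], [5, 2, -5]]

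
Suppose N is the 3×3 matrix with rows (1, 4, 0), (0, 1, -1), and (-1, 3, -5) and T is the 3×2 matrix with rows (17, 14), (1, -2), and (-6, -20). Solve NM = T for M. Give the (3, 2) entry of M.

Left-multiplying both sides by N⁻¹ gives M = N⁻¹T.
det N = 2, so N⁻¹ = [[-1, 10, -2], [1/2, -5/2, 1/2], [1/2, -7/2, 1/2]].
M = N⁻¹T = [[-1, 10, -2], [1/2, -5/2, 1/2], [1/2, -7/2, 1/2]] · [[17, 14], [1, -2], [-6, -20]] = [[5, 6], [3, 2], [2, 4]].

4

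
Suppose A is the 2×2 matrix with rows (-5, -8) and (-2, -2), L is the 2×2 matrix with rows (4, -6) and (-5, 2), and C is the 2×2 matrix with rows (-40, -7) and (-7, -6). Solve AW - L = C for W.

AW = C + L = [[-36, -13], [-12, -4]].
A is on the left of W, so left-multiply by A⁻¹: W = A⁻¹(C + L).
A has determinant -6; A⁻¹ = [[1/3, -4/3], [-1/3, 5/6]].
W = A⁻¹(C + L) = [[4, 1], [2, 1]].

W = [[4, 1], [2, 1]]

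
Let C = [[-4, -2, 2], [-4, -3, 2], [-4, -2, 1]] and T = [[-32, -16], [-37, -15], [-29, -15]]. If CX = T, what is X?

X = [[4, 4], [5, -1], [-3, -1]]

Left-multiplying both sides by C⁻¹ gives X = C⁻¹T.
C has determinant -4; C⁻¹ = [[-1/4, 1/2, -1/2], [1, -1, 0], [1, 0, -1]].
X = C⁻¹T = [[-1/4, 1/2, -1/2], [1, -1, 0], [1, 0, -1]] · [[-32, -16], [-37, -15], [-29, -15]] = [[4, 4], [5, -1], [-3, -1]].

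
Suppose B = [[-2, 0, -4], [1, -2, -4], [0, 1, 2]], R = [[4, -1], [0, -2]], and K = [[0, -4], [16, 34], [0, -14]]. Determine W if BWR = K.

W = [[4, -5], [4, 3], [-2, 2]]

W = B⁻¹KR⁻¹ (apply B⁻¹ on the left and R⁻¹ on the right).
B has determinant -4; B⁻¹ = [[0, 1, 2], [1/2, 1, 3], [-1/4, -1/2, -1]].
det R = -8, so R⁻¹ = [[1/4, -1/8], [0, -1/2]].
B⁻¹K = [[16, 6], [16, -10], [-8, -2]].
W = (B⁻¹K)R⁻¹ = [[4, -5], [4, 3], [-2, 2]].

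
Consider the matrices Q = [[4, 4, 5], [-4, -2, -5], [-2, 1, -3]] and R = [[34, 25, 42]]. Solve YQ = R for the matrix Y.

Y = [[3, -6, 1]]

Right-multiplying both sides by Q⁻¹ gives Y = RQ⁻¹.
det Q = -4, so Q⁻¹ = [[-11/4, -17/4, 5/2], [1/2, 1/2, 0], [2, 3, -2]].
Y = RQ⁻¹ = [[34, 25, 42]] · [[-11/4, -17/4, 5/2], [1/2, 1/2, 0], [2, 3, -2]] = [[3, -6, 1]].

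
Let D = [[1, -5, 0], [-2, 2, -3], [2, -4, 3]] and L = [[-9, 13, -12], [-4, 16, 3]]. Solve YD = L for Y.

Y = [[-1, 4, 0], [-6, 5, 6]]

Since D sits to the right of Y, Y = LD⁻¹.
det D = -6; the adjugate gives D⁻¹ = [[1, -5/2, -5/2], [0, -1/2, -1/2], [-2/3, 1, 4/3]].
Y = LD⁻¹ = [[-9, 13, -12], [-4, 16, 3]] · [[1, -5/2, -5/2], [0, -1/2, -1/2], [-2/3, 1, 4/3]] = [[-1, 4, 0], [-6, 5, 6]].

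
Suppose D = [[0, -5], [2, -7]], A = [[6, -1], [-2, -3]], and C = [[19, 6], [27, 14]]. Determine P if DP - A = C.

DP = C + A = [[25, 5], [25, 11]].
D is on the left of P, so left-multiply by D⁻¹: P = D⁻¹(C + A).
det D = 10, so D⁻¹ = [[-7/10, 1/2], [-1/5, 0]].
P = D⁻¹(C + A) = [[-5, 2], [-5, -1]].

P = [[-5, 2], [-5, -1]]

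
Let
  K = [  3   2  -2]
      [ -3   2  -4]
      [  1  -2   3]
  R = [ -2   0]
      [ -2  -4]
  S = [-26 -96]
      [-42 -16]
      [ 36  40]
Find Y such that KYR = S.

Y = [[-5, 4], [3, 4], [1, -2]]

Y = K⁻¹SR⁻¹ (apply K⁻¹ on the left and R⁻¹ on the right).
K has determinant -4; K⁻¹ = [[1/2, 1/2, 1], [-5/4, -11/4, -9/2], [-1, -2, -3]].
det R = 8; the adjugate gives R⁻¹ = [[-1/2, 0], [1/4, -1/4]].
K⁻¹S = [[2, -16], [-14, -16], [2, 8]].
Y = (K⁻¹S)R⁻¹ = [[-5, 4], [3, 4], [1, -2]].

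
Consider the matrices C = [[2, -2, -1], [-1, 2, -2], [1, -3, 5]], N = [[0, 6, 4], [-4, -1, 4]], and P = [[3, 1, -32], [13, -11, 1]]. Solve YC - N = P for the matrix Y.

Y = [[5, 4, -3], [5, 5, 4]]

YC = P + N = [[3, 7, -28], [9, -12, 5]].
Since C sits to the right of Y, Y = (P + N)C⁻¹.
det C = 1; the adjugate gives C⁻¹ = [[4, 13, 6], [3, 11, 5], [1, 4, 2]].
Y = (P + N)C⁻¹ = [[5, 4, -3], [5, 5, 4]].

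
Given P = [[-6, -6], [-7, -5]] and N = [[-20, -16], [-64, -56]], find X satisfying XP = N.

X = [[1, 2], [6, 4]]

P is on the right of X, so right-multiply by P⁻¹: X = NP⁻¹.
P has determinant -12; P⁻¹ = [[5/12, -1/2], [-7/12, 1/2]].
X = NP⁻¹ = [[-20, -16], [-64, -56]] · [[5/12, -1/2], [-7/12, 1/2]] = [[1, 2], [6, 4]].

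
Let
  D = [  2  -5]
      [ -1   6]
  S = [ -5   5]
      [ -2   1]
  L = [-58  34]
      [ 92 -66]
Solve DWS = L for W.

W = [[-4, 2], [-2, -4]]

Left-multiply by D⁻¹ and right-multiply by S⁻¹: W = D⁻¹LS⁻¹.
det D = 7; the adjugate gives D⁻¹ = [[6/7, 5/7], [1/7, 2/7]].
det S = 5, so S⁻¹ = [[1/5, -1], [2/5, -1]].
D⁻¹L = [[16, -18], [18, -14]].
W = (D⁻¹L)S⁻¹ = [[-4, 2], [-2, -4]].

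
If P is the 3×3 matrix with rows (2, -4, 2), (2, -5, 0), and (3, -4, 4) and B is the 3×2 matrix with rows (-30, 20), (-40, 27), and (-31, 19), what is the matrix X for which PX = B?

X = [[-5, 1], [6, -5], [2, -1]]

Since P multiplies X on the left, X = P⁻¹B.
det P = 6; the adjugate gives P⁻¹ = [[-10/3, 4/3, 5/3], [-4/3, 1/3, 2/3], [7/6, -2/3, -1/3]].
X = P⁻¹B = [[-10/3, 4/3, 5/3], [-4/3, 1/3, 2/3], [7/6, -2/3, -1/3]] · [[-30, 20], [-40, 27], [-31, 19]] = [[-5, 1], [6, -5], [2, -1]].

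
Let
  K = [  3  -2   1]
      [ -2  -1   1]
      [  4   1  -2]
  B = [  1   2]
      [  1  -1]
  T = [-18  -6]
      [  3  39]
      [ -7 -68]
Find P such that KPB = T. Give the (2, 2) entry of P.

4

Isolating P: multiply by K⁻¹ from the left and B⁻¹ from the right, so P = K⁻¹TB⁻¹.
det K = 5; the adjugate gives K⁻¹ = [[1/5, -3/5, -1/5], [0, -2, -1], [2/5, -11/5, -7/5]].
B has determinant -3; B⁻¹ = [[1/3, 2/3], [1/3, -1/3]].
K⁻¹T = [[-4, -11], [1, -10], [-4, 7]].
P = (K⁻¹T)B⁻¹ = [[-5, 1], [-3, 4], [1, -5]].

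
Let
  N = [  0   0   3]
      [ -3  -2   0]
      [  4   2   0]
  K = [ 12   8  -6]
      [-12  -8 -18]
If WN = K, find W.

Since N sits to the right of W, W = KN⁻¹.
N has determinant 6; N⁻¹ = [[0, 1, 1], [0, -2, -3/2], [1/3, 0, 0]].
W = KN⁻¹ = [[12, 8, -6], [-12, -8, -18]] · [[0, 1, 1], [0, -2, -3/2], [1/3, 0, 0]] = [[-2, -4, 0], [-6, 4, 0]].

W = [[-2, -4, 0], [-6, 4, 0]]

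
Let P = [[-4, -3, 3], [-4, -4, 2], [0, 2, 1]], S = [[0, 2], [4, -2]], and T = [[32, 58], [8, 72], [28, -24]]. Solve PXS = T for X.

X = [[-4, 1], [-4, 1], [3, 5]]

X = P⁻¹TS⁻¹ (apply P⁻¹ on the left and S⁻¹ on the right).
det P = -4, so P⁻¹ = [[2, -9/4, -3/2], [-1, 1, 1], [2, -2, -1]].
det S = -8; the adjugate gives S⁻¹ = [[1/4, 1/4], [1/2, 0]].
P⁻¹T = [[4, -10], [4, -10], [20, -4]].
X = (P⁻¹T)S⁻¹ = [[-4, 1], [-4, 1], [3, 5]].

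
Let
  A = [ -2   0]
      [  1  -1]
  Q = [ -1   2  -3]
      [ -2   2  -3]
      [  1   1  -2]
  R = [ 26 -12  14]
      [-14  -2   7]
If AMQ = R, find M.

M = [[1, 4, -4], [1, 1, 4]]

M = A⁻¹RQ⁻¹ (apply A⁻¹ on the left and Q⁻¹ on the right).
det A = 2, so A⁻¹ = [[-1/2, 0], [-1/2, -1]].
det Q = -1, so Q⁻¹ = [[1, -1, 0], [7, -5, -3], [4, -3, -2]].
A⁻¹R = [[-13, 6, -7], [1, 8, -14]].
M = (A⁻¹R)Q⁻¹ = [[1, 4, -4], [1, 1, 4]].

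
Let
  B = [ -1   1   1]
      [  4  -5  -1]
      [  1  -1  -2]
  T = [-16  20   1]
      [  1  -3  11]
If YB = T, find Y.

Y = [[3, -4, 3], [1, 2, -6]]

B is on the right of Y, so right-multiply by B⁻¹: Y = TB⁻¹.
det B = -1, so B⁻¹ = [[-9, -1, -4], [-7, -1, -3], [-1, 0, -1]].
Y = TB⁻¹ = [[-16, 20, 1], [1, -3, 11]] · [[-9, -1, -4], [-7, -1, -3], [-1, 0, -1]] = [[3, -4, 3], [1, 2, -6]].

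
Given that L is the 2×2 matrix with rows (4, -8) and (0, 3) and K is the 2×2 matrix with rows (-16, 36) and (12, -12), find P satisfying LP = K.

P = [[4, 1], [4, -4]]

L is on the left of P, so left-multiply by L⁻¹: P = L⁻¹K.
det L = 12; the adjugate gives L⁻¹ = [[1/4, 2/3], [0, 1/3]].
P = L⁻¹K = [[1/4, 2/3], [0, 1/3]] · [[-16, 36], [12, -12]] = [[4, 1], [4, -4]].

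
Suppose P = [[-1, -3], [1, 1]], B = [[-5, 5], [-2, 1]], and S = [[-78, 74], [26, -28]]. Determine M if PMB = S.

M = P⁻¹SB⁻¹ (apply P⁻¹ on the left and B⁻¹ on the right).
det P = 2, so P⁻¹ = [[1/2, 3/2], [-1/2, -1/2]].
det B = 5, so B⁻¹ = [[1/5, -1], [2/5, -1]].
P⁻¹S = [[0, -5], [26, -23]].
M = (P⁻¹S)B⁻¹ = [[-2, 5], [-4, -3]].

M = [[-2, 5], [-4, -3]]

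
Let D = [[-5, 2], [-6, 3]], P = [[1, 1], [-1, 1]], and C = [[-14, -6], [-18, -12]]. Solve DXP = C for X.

X = [[0, -2], [-5, -3]]

X = D⁻¹CP⁻¹ (apply D⁻¹ on the left and P⁻¹ on the right).
D has determinant -3; D⁻¹ = [[-1, 2/3], [-2, 5/3]].
P has determinant 2; P⁻¹ = [[1/2, -1/2], [1/2, 1/2]].
D⁻¹C = [[2, -2], [-2, -8]].
X = (D⁻¹C)P⁻¹ = [[0, -2], [-5, -3]].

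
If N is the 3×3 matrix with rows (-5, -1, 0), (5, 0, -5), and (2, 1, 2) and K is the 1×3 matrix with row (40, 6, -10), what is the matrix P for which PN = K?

N is on the right of P, so right-multiply by N⁻¹: P = KN⁻¹.
det N = -5; the adjugate gives N⁻¹ = [[-1, -2/5, -1], [4, 2, 5], [-1, -3/5, -1]].
P = KN⁻¹ = [[40, 6, -10]] · [[-1, -2/5, -1], [4, 2, 5], [-1, -3/5, -1]] = [[-6, 2, 0]].

P = [[-6, 2, 0]]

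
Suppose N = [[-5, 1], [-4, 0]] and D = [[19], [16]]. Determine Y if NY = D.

Y = [[-4], [-1]]

Since N multiplies Y on the left, Y = N⁻¹D.
det N = 4; the adjugate gives N⁻¹ = [[0, -1/4], [1, -5/4]].
Y = N⁻¹D = [[0, -1/4], [1, -5/4]] · [[19], [16]] = [[-4], [-1]].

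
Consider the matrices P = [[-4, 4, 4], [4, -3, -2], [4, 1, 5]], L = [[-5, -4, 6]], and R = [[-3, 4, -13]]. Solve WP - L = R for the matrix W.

WP = R + L = [[-8, 0, -7]].
P is on the right of W, so right-multiply by P⁻¹: W = (R + L)P⁻¹.
det P = 4, so P⁻¹ = [[-13/4, -4, 1], [-7, -9, 2], [4, 5, -1]].
W = (R + L)P⁻¹ = [[-2, -3, -1]].

W = [[-2, -3, -1]]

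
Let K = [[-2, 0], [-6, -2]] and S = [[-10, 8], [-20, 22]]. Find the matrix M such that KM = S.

K is on the left of M, so left-multiply by K⁻¹: M = K⁻¹S.
K has determinant 4; K⁻¹ = [[-1/2, 0], [3/2, -1/2]].
M = K⁻¹S = [[-1/2, 0], [3/2, -1/2]] · [[-10, 8], [-20, 22]] = [[5, -4], [-5, 1]].

M = [[5, -4], [-5, 1]]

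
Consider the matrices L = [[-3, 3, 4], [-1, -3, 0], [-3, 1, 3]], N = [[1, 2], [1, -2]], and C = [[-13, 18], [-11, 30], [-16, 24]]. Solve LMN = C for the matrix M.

M = [[4, 1], [-2, 4], [4, -5]]

Left-multiply by L⁻¹ and right-multiply by N⁻¹: M = L⁻¹CN⁻¹.
L has determinant -4; L⁻¹ = [[9/4, 5/4, -3], [-3/4, -3/4, 1], [5/2, 3/2, -3]].
N has determinant -4; N⁻¹ = [[1/2, 1/2], [1/4, -1/4]].
L⁻¹C = [[5, 6], [2, -12], [-1, 18]].
M = (L⁻¹C)N⁻¹ = [[4, 1], [-2, 4], [4, -5]].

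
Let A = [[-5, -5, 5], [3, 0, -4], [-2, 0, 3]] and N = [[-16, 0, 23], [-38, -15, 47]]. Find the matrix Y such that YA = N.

A is on the right of Y, so right-multiply by A⁻¹: Y = NA⁻¹.
det A = 5, so A⁻¹ = [[0, 3, 4], [-1/5, -1, -1], [0, 2, 3]].
Y = NA⁻¹ = [[-16, 0, 23], [-38, -15, 47]] · [[0, 3, 4], [-1/5, -1, -1], [0, 2, 3]] = [[0, -2, 5], [3, -5, 4]].

Y = [[0, -2, 5], [3, -5, 4]]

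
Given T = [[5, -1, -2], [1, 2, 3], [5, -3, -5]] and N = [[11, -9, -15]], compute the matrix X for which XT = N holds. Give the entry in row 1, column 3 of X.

Since T sits to the right of X, X = NT⁻¹.
det T = 1; the adjugate gives T⁻¹ = [[-1, 1, 1], [20, -15, -17], [-13, 10, 11]].
X = NT⁻¹ = [[11, -9, -15]] · [[-1, 1, 1], [20, -15, -17], [-13, 10, 11]] = [[4, -4, -1]].

-1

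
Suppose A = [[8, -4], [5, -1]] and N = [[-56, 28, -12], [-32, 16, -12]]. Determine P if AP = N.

P = [[-6, 3, -3], [2, -1, -3]]

Left-multiplying both sides by A⁻¹ gives P = A⁻¹N.
A has determinant 12; A⁻¹ = [[-1/12, 1/3], [-5/12, 2/3]].
P = A⁻¹N = [[-1/12, 1/3], [-5/12, 2/3]] · [[-56, 28, -12], [-32, 16, -12]] = [[-6, 3, -3], [2, -1, -3]].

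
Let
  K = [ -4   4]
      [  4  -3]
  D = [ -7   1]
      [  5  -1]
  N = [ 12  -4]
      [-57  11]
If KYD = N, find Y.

Left-multiply by K⁻¹ and right-multiply by D⁻¹: Y = K⁻¹ND⁻¹.
K has determinant -4; K⁻¹ = [[3/4, 1], [1, 1]].
det D = 2; the adjugate gives D⁻¹ = [[-1/2, -1/2], [-5/2, -7/2]].
K⁻¹N = [[-48, 8], [-45, 7]].
Y = (K⁻¹N)D⁻¹ = [[4, -4], [5, -2]].

Y = [[4, -4], [5, -2]]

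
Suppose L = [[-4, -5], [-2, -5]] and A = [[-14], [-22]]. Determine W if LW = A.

Left-multiplying both sides by L⁻¹ gives W = L⁻¹A.
det L = 10, so L⁻¹ = [[-1/2, 1/2], [1/5, -2/5]].
W = L⁻¹A = [[-1/2, 1/2], [1/5, -2/5]] · [[-14], [-22]] = [[-4], [6]].

W = [[-4], [6]]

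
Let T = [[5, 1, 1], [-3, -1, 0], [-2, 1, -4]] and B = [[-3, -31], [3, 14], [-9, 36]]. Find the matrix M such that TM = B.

Left-multiplying both sides by T⁻¹ gives M = T⁻¹B.
det T = 3, so T⁻¹ = [[4/3, 5/3, 1/3], [-4, -6, -1], [-5/3, -7/3, -2/3]].
M = T⁻¹B = [[4/3, 5/3, 1/3], [-4, -6, -1], [-5/3, -7/3, -2/3]] · [[-3, -31], [3, 14], [-9, 36]] = [[-2, -6], [3, 4], [4, -5]].

M = [[-2, -6], [3, 4], [4, -5]]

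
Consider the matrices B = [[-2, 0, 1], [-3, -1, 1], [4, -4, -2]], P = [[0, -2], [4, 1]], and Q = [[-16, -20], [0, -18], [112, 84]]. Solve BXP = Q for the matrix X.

X = [[-4, 1], [3, -5], [0, -2]]

Left-multiply by B⁻¹ and right-multiply by P⁻¹: X = B⁻¹QP⁻¹.
B has determinant 4; B⁻¹ = [[3/2, -1, 1/4], [-1/2, 0, -1/4], [4, -2, 1/2]].
P has determinant 8; P⁻¹ = [[1/8, 1/4], [-1/2, 0]].
B⁻¹Q = [[4, 9], [-20, -11], [-8, -2]].
X = (B⁻¹Q)P⁻¹ = [[-4, 1], [3, -5], [0, -2]].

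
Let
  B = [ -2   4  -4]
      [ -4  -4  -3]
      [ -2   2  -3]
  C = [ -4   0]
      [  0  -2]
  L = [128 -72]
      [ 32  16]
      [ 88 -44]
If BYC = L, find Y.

Y = [[2, 0], [-3, 5], [4, -4]]

Y = B⁻¹LC⁻¹ (apply B⁻¹ on the left and C⁻¹ on the right).
det B = 4; the adjugate gives B⁻¹ = [[9/2, 1, -7], [-3/2, -1/2, 5/2], [-4, -1, 6]].
C has determinant 8; C⁻¹ = [[-1/4, 0], [0, -1/2]].
B⁻¹L = [[-8, 0], [12, -10], [-16, 8]].
Y = (B⁻¹L)C⁻¹ = [[2, 0], [-3, 5], [4, -4]].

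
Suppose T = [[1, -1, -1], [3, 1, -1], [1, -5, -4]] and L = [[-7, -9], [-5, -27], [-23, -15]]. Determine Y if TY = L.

Since T multiplies Y on the left, Y = T⁻¹L.
T has determinant -4; T⁻¹ = [[9/4, -1/4, -1/2], [-11/4, 3/4, 1/2], [4, -1, -1]].
Y = T⁻¹L = [[9/4, -1/4, -1/2], [-11/4, 3/4, 1/2], [4, -1, -1]] · [[-7, -9], [-5, -27], [-23, -15]] = [[-3, -6], [4, -3], [0, 6]].

Y = [[-3, -6], [4, -3], [0, 6]]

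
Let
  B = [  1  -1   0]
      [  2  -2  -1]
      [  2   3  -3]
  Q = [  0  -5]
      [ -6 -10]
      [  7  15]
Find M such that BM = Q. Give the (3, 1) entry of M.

6

Left-multiplying both sides by B⁻¹ gives M = B⁻¹Q.
det B = 5, so B⁻¹ = [[9/5, -3/5, 1/5], [4/5, -3/5, 1/5], [2, -1, 0]].
M = B⁻¹Q = [[9/5, -3/5, 1/5], [4/5, -3/5, 1/5], [2, -1, 0]] · [[0, -5], [-6, -10], [7, 15]] = [[5, 0], [5, 5], [6, 0]].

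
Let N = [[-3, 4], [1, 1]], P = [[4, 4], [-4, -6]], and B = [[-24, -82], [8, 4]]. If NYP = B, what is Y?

Y = [[-1, -3], [5, 5]]

Left-multiply by N⁻¹ and right-multiply by P⁻¹: Y = N⁻¹BP⁻¹.
det N = -7; the adjugate gives N⁻¹ = [[-1/7, 4/7], [1/7, 3/7]].
P has determinant -8; P⁻¹ = [[3/4, 1/2], [-1/2, -1/2]].
N⁻¹B = [[8, 14], [0, -10]].
Y = (N⁻¹B)P⁻¹ = [[-1, -3], [5, 5]].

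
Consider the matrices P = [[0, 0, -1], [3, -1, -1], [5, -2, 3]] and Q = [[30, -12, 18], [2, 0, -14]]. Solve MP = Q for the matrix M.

M = [[0, 0, 6], [4, 4, -2]]

Right-multiplying both sides by P⁻¹ gives M = QP⁻¹.
P has determinant 1; P⁻¹ = [[-5, 2, -1], [-14, 5, -3], [-1, 0, 0]].
M = QP⁻¹ = [[30, -12, 18], [2, 0, -14]] · [[-5, 2, -1], [-14, 5, -3], [-1, 0, 0]] = [[0, 0, 6], [4, 4, -2]].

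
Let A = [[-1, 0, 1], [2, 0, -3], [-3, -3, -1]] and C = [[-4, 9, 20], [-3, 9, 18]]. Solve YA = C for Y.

Y = [[5, -4, -3], [6, -3, -3]]

Since A sits to the right of Y, Y = CA⁻¹.
det A = 3; the adjugate gives A⁻¹ = [[-3, -1, 0], [11/3, 4/3, -1/3], [-2, -1, 0]].
Y = CA⁻¹ = [[-4, 9, 20], [-3, 9, 18]] · [[-3, -1, 0], [11/3, 4/3, -1/3], [-2, -1, 0]] = [[5, -4, -3], [6, -3, -3]].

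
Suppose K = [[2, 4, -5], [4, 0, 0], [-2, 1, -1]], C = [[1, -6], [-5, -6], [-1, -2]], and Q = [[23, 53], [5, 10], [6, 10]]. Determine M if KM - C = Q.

KM = Q + C = [[24, 47], [0, 4], [5, 8]].
K is on the left of M, so left-multiply by K⁻¹: M = K⁻¹(Q + C).
det K = -4, so K⁻¹ = [[0, 1/4, 0], [-1, 3, 5], [-1, 5/2, 4]].
M = K⁻¹(Q + C) = [[0, 1], [1, 5], [-4, -5]].

M = [[0, 1], [1, 5], [-4, -5]]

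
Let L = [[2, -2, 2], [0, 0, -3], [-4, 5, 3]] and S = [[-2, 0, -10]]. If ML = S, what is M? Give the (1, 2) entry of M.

Since L sits to the right of M, M = SL⁻¹.
det L = 6; the adjugate gives L⁻¹ = [[5/2, 8/3, 1], [2, 7/3, 1], [0, -1/3, 0]].
M = SL⁻¹ = [[-2, 0, -10]] · [[5/2, 8/3, 1], [2, 7/3, 1], [0, -1/3, 0]] = [[-5, -2, -2]].

-2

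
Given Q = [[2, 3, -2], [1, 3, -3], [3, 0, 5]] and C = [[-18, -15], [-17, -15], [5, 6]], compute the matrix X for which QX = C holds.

X = [[-5, -3], [0, -1], [4, 3]]

Since Q multiplies X on the left, X = Q⁻¹C.
det Q = 6, so Q⁻¹ = [[5/2, -5/2, -1/2], [-7/3, 8/3, 2/3], [-3/2, 3/2, 1/2]].
X = Q⁻¹C = [[5/2, -5/2, -1/2], [-7/3, 8/3, 2/3], [-3/2, 3/2, 1/2]] · [[-18, -15], [-17, -15], [5, 6]] = [[-5, -3], [0, -1], [4, 3]].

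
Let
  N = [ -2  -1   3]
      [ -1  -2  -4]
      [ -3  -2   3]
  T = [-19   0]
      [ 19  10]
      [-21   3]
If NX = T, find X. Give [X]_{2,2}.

Since N multiplies X on the left, X = N⁻¹T.
det N = 1; the adjugate gives N⁻¹ = [[-14, -3, 10], [15, 3, -11], [-4, -1, 3]].
X = N⁻¹T = [[-14, -3, 10], [15, 3, -11], [-4, -1, 3]] · [[-19, 0], [19, 10], [-21, 3]] = [[-1, 0], [3, -3], [-6, -1]].

-3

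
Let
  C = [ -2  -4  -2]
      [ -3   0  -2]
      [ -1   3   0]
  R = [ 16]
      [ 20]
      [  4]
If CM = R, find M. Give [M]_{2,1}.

C is on the left of M, so left-multiply by C⁻¹: M = C⁻¹R.
det C = -2, so C⁻¹ = [[-3, 3, -4], [-1, 1, -1], [9/2, -5, 6]].
M = C⁻¹R = [[-3, 3, -4], [-1, 1, -1], [9/2, -5, 6]] · [[16], [20], [4]] = [[-4], [0], [-4]].

0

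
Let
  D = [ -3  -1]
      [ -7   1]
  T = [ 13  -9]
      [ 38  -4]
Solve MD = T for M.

Right-multiplying both sides by D⁻¹ gives M = TD⁻¹.
D has determinant -10; D⁻¹ = [[-1/10, -1/10], [-7/10, 3/10]].
M = TD⁻¹ = [[13, -9], [38, -4]] · [[-1/10, -1/10], [-7/10, 3/10]] = [[5, -4], [-1, -5]].

M = [[5, -4], [-1, -5]]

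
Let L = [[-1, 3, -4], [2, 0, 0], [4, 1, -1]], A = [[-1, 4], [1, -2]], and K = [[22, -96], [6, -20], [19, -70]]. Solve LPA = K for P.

P = [[-2, 1], [-4, -1], [4, 0]]

Isolating P: multiply by L⁻¹ from the left and A⁻¹ from the right, so P = L⁻¹KA⁻¹.
det L = -2; the adjugate gives L⁻¹ = [[0, 1/2, 0], [-1, -17/2, 4], [-1, -13/2, 3]].
det A = -2; the adjugate gives A⁻¹ = [[1, 2], [1/2, 1/2]].
L⁻¹K = [[3, -10], [3, -14], [-4, 16]].
P = (L⁻¹K)A⁻¹ = [[-2, 1], [-4, -1], [4, 0]].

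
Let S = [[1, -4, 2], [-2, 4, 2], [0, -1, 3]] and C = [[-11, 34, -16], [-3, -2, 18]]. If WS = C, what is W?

W = [[-3, 4, -6], [3, 3, 2]]

S is on the right of W, so right-multiply by S⁻¹: W = CS⁻¹.
det S = -6; the adjugate gives S⁻¹ = [[-7/3, -5/3, 8/3], [-1, -1/2, 1], [-1/3, -1/6, 2/3]].
W = CS⁻¹ = [[-11, 34, -16], [-3, -2, 18]] · [[-7/3, -5/3, 8/3], [-1, -1/2, 1], [-1/3, -1/6, 2/3]] = [[-3, 4, -6], [3, 3, 2]].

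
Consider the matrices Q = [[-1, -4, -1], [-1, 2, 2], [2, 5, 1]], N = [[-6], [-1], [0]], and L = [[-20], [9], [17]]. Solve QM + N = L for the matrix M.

M = [[0], [3], [2]]

QM = L − N = [[-14], [10], [17]].
Since Q multiplies M on the left, M = Q⁻¹(L − N).
det Q = -3, so Q⁻¹ = [[8/3, 1/3, 2], [-5/3, -1/3, -1], [3, 1, 2]].
M = Q⁻¹(L − N) = [[0], [3], [2]].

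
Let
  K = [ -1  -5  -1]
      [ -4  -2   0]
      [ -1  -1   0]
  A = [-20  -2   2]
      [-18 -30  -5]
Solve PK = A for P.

Right-multiplying both sides by K⁻¹ gives P = AK⁻¹.
det K = -2; the adjugate gives K⁻¹ = [[0, -1/2, 1], [0, 1/2, -2], [-1, -2, 9]].
P = AK⁻¹ = [[-20, -2, 2], [-18, -30, -5]] · [[0, -1/2, 1], [0, 1/2, -2], [-1, -2, 9]] = [[-2, 5, 2], [5, 4, -3]].

P = [[-2, 5, 2], [5, 4, -3]]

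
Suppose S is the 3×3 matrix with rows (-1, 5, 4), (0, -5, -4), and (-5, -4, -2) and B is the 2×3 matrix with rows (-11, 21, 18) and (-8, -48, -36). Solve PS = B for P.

P = [[6, 1, 1], [-2, 6, 2]]

Since S sits to the right of P, P = BS⁻¹.
S has determinant 6; S⁻¹ = [[-1, -1, 0], [10/3, 11/3, -2/3], [-25/6, -29/6, 5/6]].
P = BS⁻¹ = [[-11, 21, 18], [-8, -48, -36]] · [[-1, -1, 0], [10/3, 11/3, -2/3], [-25/6, -29/6, 5/6]] = [[6, 1, 1], [-2, 6, 2]].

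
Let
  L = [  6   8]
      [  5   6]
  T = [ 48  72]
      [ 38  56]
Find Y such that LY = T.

Y = [[4, 4], [3, 6]]

Left-multiplying both sides by L⁻¹ gives Y = L⁻¹T.
det L = -4; the adjugate gives L⁻¹ = [[-3/2, 2], [5/4, -3/2]].
Y = L⁻¹T = [[-3/2, 2], [5/4, -3/2]] · [[48, 72], [38, 56]] = [[4, 4], [3, 6]].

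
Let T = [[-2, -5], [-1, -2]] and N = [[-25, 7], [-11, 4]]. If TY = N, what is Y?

Y = [[5, -6], [3, 1]]

T is on the left of Y, so left-multiply by T⁻¹: Y = T⁻¹N.
det T = -1; the adjugate gives T⁻¹ = [[2, -5], [-1, 2]].
Y = T⁻¹N = [[2, -5], [-1, 2]] · [[-25, 7], [-11, 4]] = [[5, -6], [3, 1]].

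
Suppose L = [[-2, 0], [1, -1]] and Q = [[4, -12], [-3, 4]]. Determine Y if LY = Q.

Y = [[-2, 6], [1, 2]]

L is on the left of Y, so left-multiply by L⁻¹: Y = L⁻¹Q.
L has determinant 2; L⁻¹ = [[-1/2, 0], [-1/2, -1]].
Y = L⁻¹Q = [[-1/2, 0], [-1/2, -1]] · [[4, -12], [-3, 4]] = [[-2, 6], [1, 2]].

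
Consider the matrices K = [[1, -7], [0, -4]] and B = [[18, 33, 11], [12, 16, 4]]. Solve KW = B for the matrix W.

W = [[-3, 5, 4], [-3, -4, -1]]

K is on the left of W, so left-multiply by K⁻¹: W = K⁻¹B.
det K = -4, so K⁻¹ = [[1, -7/4], [0, -1/4]].
W = K⁻¹B = [[1, -7/4], [0, -1/4]] · [[18, 33, 11], [12, 16, 4]] = [[-3, 5, 4], [-3, -4, -1]].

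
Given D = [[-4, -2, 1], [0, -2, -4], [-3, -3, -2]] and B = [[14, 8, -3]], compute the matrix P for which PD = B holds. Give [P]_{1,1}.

1

Right-multiplying both sides by D⁻¹ gives P = BD⁻¹.
det D = 2; the adjugate gives D⁻¹ = [[-4, -7/2, 5], [6, 11/2, -8], [-3, -3, 4]].
P = BD⁻¹ = [[14, 8, -3]] · [[-4, -7/2, 5], [6, 11/2, -8], [-3, -3, 4]] = [[1, 4, -6]].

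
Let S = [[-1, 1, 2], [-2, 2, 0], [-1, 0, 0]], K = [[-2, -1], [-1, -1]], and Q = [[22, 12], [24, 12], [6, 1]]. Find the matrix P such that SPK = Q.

P = S⁻¹QK⁻¹ (apply S⁻¹ on the left and K⁻¹ on the right).
det S = 4; the adjugate gives S⁻¹ = [[0, 0, -1], [0, 1/2, -1], [1/2, -1/4, 0]].
det K = 1; the adjugate gives K⁻¹ = [[-1, 1], [1, -2]].
S⁻¹Q = [[-6, -1], [6, 5], [5, 3]].
P = (S⁻¹Q)K⁻¹ = [[5, -4], [-1, -4], [-2, -1]].

P = [[5, -4], [-1, -4], [-2, -1]]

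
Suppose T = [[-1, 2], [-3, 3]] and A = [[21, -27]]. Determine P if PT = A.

P = [[-6, -5]]

Since T sits to the right of P, P = AT⁻¹.
det T = 3; the adjugate gives T⁻¹ = [[1, -2/3], [1, -1/3]].
P = AT⁻¹ = [[21, -27]] · [[1, -2/3], [1, -1/3]] = [[-6, -5]].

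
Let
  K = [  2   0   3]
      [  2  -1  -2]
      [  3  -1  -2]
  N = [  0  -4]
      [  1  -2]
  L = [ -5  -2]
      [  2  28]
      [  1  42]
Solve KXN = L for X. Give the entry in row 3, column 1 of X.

3

Left-multiply by K⁻¹ and right-multiply by N⁻¹: X = K⁻¹LN⁻¹.
det K = 3, so K⁻¹ = [[0, -1, 1], [-2/3, -13/3, 10/3], [1/3, 2/3, -2/3]].
det N = 4, so N⁻¹ = [[-1/2, 1], [-1/4, 0]].
K⁻¹L = [[-1, 14], [-2, 20], [-1, -10]].
X = (K⁻¹L)N⁻¹ = [[-3, -1], [-4, -2], [3, -1]].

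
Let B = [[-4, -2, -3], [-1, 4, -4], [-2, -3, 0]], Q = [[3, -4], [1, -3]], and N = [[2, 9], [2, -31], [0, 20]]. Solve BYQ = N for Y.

Y = [[1, 3], [-2, 2], [-1, -3]]

Left-multiply by B⁻¹ and right-multiply by Q⁻¹: Y = B⁻¹NQ⁻¹.
det B = -1, so B⁻¹ = [[12, -9, -20], [-8, 6, 13], [-11, 8, 18]].
det Q = -5; the adjugate gives Q⁻¹ = [[3/5, -4/5], [1/5, -3/5]].
B⁻¹N = [[6, -13], [-4, 2], [-6, 13]].
Y = (B⁻¹N)Q⁻¹ = [[1, 3], [-2, 2], [-1, -3]].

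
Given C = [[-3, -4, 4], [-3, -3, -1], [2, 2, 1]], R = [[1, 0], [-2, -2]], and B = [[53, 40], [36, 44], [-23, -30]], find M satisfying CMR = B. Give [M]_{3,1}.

5

Isolating M: multiply by C⁻¹ from the left and R⁻¹ from the right, so M = C⁻¹BR⁻¹.
det C = -1; the adjugate gives C⁻¹ = [[1, -12, -16], [-1, 11, 15], [0, 2, 3]].
det R = -2; the adjugate gives R⁻¹ = [[1, 0], [-1, -1/2]].
C⁻¹B = [[-11, -8], [-2, -6], [3, -2]].
M = (C⁻¹B)R⁻¹ = [[-3, 4], [4, 3], [5, 1]].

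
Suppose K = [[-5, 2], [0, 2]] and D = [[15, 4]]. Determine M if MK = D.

M = [[-3, 5]]

K is on the right of M, so right-multiply by K⁻¹: M = DK⁻¹.
det K = -10; the adjugate gives K⁻¹ = [[-1/5, 1/5], [0, 1/2]].
M = DK⁻¹ = [[15, 4]] · [[-1/5, 1/5], [0, 1/2]] = [[-3, 5]].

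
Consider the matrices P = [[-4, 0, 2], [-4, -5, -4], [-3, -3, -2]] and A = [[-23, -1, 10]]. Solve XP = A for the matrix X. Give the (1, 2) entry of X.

P is on the right of X, so right-multiply by P⁻¹: X = AP⁻¹.
det P = 2, so P⁻¹ = [[-1, -3, 5], [2, 7, -12], [-3/2, -6, 10]].
X = AP⁻¹ = [[-23, -1, 10]] · [[-1, -3, 5], [2, 7, -12], [-3/2, -6, 10]] = [[6, 2, -3]].

2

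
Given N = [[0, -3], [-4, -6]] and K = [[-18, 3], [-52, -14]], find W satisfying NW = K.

W = [[4, 5], [6, -1]]

Since N multiplies W on the left, W = N⁻¹K.
det N = -12; the adjugate gives N⁻¹ = [[1/2, -1/4], [-1/3, 0]].
W = N⁻¹K = [[1/2, -1/4], [-1/3, 0]] · [[-18, 3], [-52, -14]] = [[4, 5], [6, -1]].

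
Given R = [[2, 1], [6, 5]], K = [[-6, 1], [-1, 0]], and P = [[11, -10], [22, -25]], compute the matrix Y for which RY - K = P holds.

Y = [[1, -5], [3, 1]]

RY = P + K = [[5, -9], [21, -25]].
Since R multiplies Y on the left, Y = R⁻¹(P + K).
det R = 4; the adjugate gives R⁻¹ = [[5/4, -1/4], [-3/2, 1/2]].
Y = R⁻¹(P + K) = [[1, -5], [3, 1]].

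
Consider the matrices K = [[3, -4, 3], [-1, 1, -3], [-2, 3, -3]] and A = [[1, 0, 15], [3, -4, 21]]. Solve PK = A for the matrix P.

P = [[-3, -6, -2], [-5, -6, -6]]

Right-multiplying both sides by K⁻¹ gives P = AK⁻¹.
det K = 3; the adjugate gives K⁻¹ = [[2, -1, 3], [1, -1, 2], [-1/3, -1/3, -1/3]].
P = AK⁻¹ = [[1, 0, 15], [3, -4, 21]] · [[2, -1, 3], [1, -1, 2], [-1/3, -1/3, -1/3]] = [[-3, -6, -2], [-5, -6, -6]].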